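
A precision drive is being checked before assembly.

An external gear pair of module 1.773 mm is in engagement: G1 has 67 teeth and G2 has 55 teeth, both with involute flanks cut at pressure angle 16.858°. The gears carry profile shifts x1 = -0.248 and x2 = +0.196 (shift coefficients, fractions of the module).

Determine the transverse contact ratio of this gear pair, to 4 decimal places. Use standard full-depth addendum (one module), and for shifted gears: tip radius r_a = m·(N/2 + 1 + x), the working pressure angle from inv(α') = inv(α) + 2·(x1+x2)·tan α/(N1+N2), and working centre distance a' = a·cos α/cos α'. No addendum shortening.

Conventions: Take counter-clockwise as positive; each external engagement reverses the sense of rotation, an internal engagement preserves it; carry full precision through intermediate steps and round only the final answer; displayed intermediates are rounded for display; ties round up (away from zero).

1.9902

class = single-mesh tooth geometry [involute pair 67T × 55T, m = 1.773]
base radii: r_b1 = 56.843063, r_b2 = 46.662216
tip radii: r_a1 = 60.728796, r_a2 = 50.878008
inv(α') = inv(16.858°) + 2·(-0.248+0.196)·tan α/(67+55) = 0.00853678  ⇒  α' = 16.69516°
a' = a·cos α / cos α' = 108.1530·cos 16.858°/cos 16.69516° = 108.060370
action lengths: √(r_a1²−r_b1²) = 21.374117, √(r_a2²−r_b2²) = 20.278297
base pitch p_b = π·m·cos α = 5.330679
CR = (21.374117 + 20.278297 − 108.060370·sin 16.69516°)/5.330679 = 1.990156
contact ratio ≈ 1.9902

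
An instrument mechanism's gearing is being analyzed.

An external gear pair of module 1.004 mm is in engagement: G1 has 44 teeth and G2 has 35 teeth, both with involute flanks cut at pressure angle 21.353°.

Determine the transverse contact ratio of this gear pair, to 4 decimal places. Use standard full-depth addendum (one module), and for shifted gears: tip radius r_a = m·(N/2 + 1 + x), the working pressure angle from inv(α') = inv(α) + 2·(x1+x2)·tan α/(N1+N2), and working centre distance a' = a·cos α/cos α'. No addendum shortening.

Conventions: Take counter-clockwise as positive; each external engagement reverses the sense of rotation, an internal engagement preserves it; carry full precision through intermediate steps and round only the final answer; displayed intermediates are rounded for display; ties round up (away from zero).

topology: single-mesh involute geometry — m = 1.004, 44T/35T pair
base radii: r_b1 = 20.571765, r_b2 = 16.363904
tip radii: r_a1 = 23.092000, r_a2 = 18.574000
no profile shift: α' = α, a' = a
action lengths: √(r_a1²−r_b1²) = 10.490136, √(r_a2²−r_b2²) = 8.787270
base pitch p_b = π·m·cos α = 2.937641
CR = (10.490136 + 8.787270 − 39.658000·sin 21.35300°)/2.937641 = 1.646701
contact ratio ≈ 1.6467

1.6467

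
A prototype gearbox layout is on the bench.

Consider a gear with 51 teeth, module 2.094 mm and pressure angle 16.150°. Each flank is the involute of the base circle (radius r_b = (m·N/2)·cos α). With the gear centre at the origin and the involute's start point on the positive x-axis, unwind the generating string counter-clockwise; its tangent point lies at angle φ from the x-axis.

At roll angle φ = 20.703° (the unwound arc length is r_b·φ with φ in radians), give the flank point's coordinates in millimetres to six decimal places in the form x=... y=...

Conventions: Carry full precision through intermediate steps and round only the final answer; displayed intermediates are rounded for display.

topology: single-mesh involute geometry — m = 2.094, N = 51
pitch radius r_p = m·N/2 = 2.094·51/2 = 53.397000
base radius r_b = r_p·cos α = 53.397000·cos 16.150° = 51.289783
roll angle φ = 20.703° = 0.36133552 rad
x = r_b·(cos φ + φ·sin φ) = 54.529565
y = r_b·(sin φ − φ·cos φ) = 0.796087

x=54.529565 y=0.796087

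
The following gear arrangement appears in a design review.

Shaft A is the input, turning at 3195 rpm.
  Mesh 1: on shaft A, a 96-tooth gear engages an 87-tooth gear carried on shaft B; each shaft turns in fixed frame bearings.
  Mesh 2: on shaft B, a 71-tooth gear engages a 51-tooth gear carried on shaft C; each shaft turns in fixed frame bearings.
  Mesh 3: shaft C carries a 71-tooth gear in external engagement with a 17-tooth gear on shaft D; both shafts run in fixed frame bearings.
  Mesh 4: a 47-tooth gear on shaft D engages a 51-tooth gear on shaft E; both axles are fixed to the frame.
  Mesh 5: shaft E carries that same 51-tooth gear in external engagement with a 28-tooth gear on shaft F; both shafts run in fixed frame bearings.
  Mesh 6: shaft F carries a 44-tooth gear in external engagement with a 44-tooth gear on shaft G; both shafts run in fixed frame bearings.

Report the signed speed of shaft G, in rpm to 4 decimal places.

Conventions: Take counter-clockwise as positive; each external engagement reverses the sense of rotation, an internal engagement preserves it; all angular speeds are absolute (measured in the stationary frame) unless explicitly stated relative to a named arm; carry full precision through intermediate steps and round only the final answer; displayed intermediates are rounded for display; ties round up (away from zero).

topology: fixed-axis compound train — 6 meshes, A→G
mesh 1 [96T→87T]: ω = 3195.0000×96/87 = 3525.5172 rpm, sense flips to −
mesh 2 [71T→51T]: ω = 3525.5172×71/51 = 4908.0730 rpm, sense flips to +
mesh 3 [71T→17T]: ω = 4908.0730×71/17 = 20498.4226 rpm, sense flips to −
mesh 4 [47T→51T]: ω = 20498.4226×47/51 = 18890.7032 rpm, sense flips to +
mesh 5 [51T→28T]: ω = 18890.7032×51/28 = 34408.0665 rpm, sense flips to −
mesh 6 [44T→44T]: ω = 34408.0665×44/44 = 34408.0665 rpm, sense flips to +
signed output speed = +34408.0665 rpm

+34408.0665 rpm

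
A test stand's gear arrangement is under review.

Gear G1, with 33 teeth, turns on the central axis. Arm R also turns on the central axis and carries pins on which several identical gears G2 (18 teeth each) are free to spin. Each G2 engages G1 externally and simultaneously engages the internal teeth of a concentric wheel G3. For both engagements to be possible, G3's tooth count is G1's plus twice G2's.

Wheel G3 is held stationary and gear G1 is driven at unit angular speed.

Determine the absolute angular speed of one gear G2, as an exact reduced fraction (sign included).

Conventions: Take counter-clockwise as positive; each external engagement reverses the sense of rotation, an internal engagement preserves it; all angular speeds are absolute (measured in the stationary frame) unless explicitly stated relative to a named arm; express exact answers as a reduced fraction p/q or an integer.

-11/12

planetary set (33T centre, 18T on arm, 69T internal) — Willis relation
ring teeth: 33 + 2·18 = 69
33(ω_sun−ω_arm) = −69(ω_ring−ω_arm),  ω_ring = 0, ω_sun = 1
33(1−ω_arm) = −69(0−ω_arm)  ⇒  102·ω_arm = 33  ⇒  ω_arm = 11/34
sun–planet mesh: 33·(1−11/34) = −18·(ω_p−ω_arm)  ⇒  ω_p−ω_arm = -253/204
ω_p = 11/34 − 253/204 = -11/12
exact speed ratio = -11/12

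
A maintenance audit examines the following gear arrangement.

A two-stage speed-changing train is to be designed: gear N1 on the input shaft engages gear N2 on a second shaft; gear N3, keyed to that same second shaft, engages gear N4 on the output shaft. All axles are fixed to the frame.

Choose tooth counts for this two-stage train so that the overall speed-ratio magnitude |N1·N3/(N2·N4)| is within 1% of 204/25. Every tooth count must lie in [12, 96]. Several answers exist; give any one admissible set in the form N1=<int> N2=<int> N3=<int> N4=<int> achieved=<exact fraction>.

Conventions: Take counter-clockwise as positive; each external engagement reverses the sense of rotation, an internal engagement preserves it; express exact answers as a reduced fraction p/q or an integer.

2-stage fixed-axis compound train for ratio 204/25
target = 204/25 in lowest terms: an exact hit needs N1·N3 = k·204 and N2·N4 = k·25 for one integer k, every count in [12, 96]; additionally prefer no 1:1 stage (N1 ≠ N2, N3 ≠ N4)
k = 1…8: no 1:1-free in-range split of k·204 and k·25 into factor pairs; take k = 9
k = 9: N1·N3 = 1836 = 27·68, N2·N4 = 225 = 15·15
achieved = 27·68/(15·15) = 204/25; |achieved − target| = 0 ≤ 51/625 ✓

N1=27 N2=15 N3=68 N4=15 achieved=204/25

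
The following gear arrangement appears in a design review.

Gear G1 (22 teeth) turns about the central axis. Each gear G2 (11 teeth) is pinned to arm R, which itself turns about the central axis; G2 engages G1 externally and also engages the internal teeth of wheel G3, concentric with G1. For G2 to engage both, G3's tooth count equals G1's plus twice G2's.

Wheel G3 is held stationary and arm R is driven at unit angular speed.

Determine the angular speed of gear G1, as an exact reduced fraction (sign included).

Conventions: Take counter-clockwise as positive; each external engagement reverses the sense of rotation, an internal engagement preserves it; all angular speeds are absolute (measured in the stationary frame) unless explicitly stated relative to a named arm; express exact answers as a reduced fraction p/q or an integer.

3

class = planetary set [G3 = 22+2·11 = 44; Willis about the carrier]
ring teeth: 22 + 2·11 = 44
22(ω_sun−ω_arm) = −44(ω_ring−ω_arm),  ω_ring = 0, ω_arm = 1
ω_sun = 1 − (44/22)(0−1) = 3
exact speed ratio = 3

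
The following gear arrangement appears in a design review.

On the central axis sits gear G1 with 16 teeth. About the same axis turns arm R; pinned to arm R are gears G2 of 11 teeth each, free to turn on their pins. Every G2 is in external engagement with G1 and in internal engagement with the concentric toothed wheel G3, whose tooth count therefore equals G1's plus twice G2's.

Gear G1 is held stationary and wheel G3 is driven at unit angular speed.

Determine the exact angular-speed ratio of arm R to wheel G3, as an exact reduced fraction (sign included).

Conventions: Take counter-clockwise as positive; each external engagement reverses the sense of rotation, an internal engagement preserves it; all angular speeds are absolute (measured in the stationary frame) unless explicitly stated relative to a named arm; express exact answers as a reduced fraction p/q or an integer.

19/27

topology: planetary set — G1 16T / G2 11T / G3 38T, arm = carrier (Willis)
ring teeth: 16 + 2·11 = 38
16(ω_sun−ω_arm) = −38(ω_ring−ω_arm),  ω_sun = 0, ω_ring = 1
16(0−ω_arm) = −38(1−ω_arm)  ⇒  54·ω_arm = 38  ⇒  ω_arm = 19/27
ω_out/ω_in = 19/27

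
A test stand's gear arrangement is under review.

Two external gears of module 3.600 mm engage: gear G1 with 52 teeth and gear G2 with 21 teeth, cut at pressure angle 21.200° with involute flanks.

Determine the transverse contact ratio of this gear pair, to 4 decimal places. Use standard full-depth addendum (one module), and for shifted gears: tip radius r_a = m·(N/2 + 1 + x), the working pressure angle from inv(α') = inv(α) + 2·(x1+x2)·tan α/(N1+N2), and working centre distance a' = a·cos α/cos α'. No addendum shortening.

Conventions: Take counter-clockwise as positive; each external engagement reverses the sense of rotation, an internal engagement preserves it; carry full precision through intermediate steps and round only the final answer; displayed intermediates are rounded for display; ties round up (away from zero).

topology: single-mesh involute geometry — m = 3.600, 52T/21T pair
base radii: r_b1 = 87.265508, r_b2 = 35.241840
tip radii: r_a1 = 97.200000, r_a2 = 41.400000
no profile shift: α' = α, a' = a
action lengths: √(r_a1²−r_b1²) = 42.808541, √(r_a2²−r_b2²) = 21.724933
base pitch p_b = π·m·cos α = 10.544334
CR = (42.808541 + 21.724933 − 131.400000·sin 21.20000°)/10.544334 = 1.613758
contact ratio ≈ 1.6138

1.6138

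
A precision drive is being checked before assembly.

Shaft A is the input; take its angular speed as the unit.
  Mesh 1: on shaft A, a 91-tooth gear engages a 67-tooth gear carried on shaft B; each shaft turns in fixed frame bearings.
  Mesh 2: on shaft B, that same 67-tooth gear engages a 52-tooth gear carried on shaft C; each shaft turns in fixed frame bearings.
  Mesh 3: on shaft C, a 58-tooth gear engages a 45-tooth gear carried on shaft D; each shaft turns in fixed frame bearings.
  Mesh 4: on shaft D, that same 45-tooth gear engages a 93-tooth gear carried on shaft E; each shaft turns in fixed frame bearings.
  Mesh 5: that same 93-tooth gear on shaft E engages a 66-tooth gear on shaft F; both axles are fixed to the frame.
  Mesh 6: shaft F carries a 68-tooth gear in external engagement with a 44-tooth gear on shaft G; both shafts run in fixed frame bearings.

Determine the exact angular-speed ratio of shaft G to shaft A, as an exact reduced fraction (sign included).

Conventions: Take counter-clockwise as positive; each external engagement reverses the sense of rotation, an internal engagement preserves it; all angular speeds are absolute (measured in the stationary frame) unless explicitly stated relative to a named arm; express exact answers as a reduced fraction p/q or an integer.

3451/1452

class = fixed-axis compound train [6 meshes; 6 ratios multiply, 6 sense flips]
mesh 1 [91T→67T]: running ratio 91/67, sense −
mesh 2 [67T→52T]: running ratio 7/4, sense +
mesh 3 [58T→45T]: running ratio 203/90, sense −
mesh 4 [45T→93T]: running ratio 203/186, sense +
mesh 5 [93T→66T]: running ratio 203/132, sense −
mesh 6 [68T→44T]: running ratio 3451/1452, sense +
ω_out/ω_in = 3451/1452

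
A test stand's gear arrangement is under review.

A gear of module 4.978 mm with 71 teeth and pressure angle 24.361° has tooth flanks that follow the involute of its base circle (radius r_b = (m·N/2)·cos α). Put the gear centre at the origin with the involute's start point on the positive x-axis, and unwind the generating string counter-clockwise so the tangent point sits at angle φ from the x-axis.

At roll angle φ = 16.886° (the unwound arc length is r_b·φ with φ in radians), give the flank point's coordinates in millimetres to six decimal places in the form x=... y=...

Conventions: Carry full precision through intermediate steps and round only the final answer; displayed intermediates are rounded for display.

x=167.825060 y=1.361755

topology: single-mesh involute geometry — m = 4.978, N = 71
pitch radius r_p = m·N/2 = 4.978·71/2 = 176.719000
base radius r_b = r_p·cos α = 176.719000·cos 24.361° = 160.984760
roll angle φ = 16.886° = 0.29471630 rad
x = r_b·(cos φ + φ·sin φ) = 167.825060
y = r_b·(sin φ − φ·cos φ) = 1.361755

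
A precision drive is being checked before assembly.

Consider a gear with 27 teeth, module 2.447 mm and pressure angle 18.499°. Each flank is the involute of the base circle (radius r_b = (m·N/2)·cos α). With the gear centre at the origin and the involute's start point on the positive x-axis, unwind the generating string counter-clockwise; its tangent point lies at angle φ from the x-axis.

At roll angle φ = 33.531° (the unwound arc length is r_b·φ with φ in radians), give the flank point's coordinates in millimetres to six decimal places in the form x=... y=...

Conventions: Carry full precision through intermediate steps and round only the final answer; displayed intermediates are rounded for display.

x=36.241598 y=2.022225

recognized (one wheel, involute flank): single-mesh tooth geometry, m = 2.447, N = 27
pitch radius r_p = m·N/2 = 2.447·27/2 = 33.034500
base radius r_b = r_p·cos α = 33.034500·cos 18.499° = 31.327581
roll angle φ = 33.531° = 0.58522635 rad
x = r_b·(cos φ + φ·sin φ) = 36.241598
y = r_b·(sin φ − φ·cos φ) = 2.022225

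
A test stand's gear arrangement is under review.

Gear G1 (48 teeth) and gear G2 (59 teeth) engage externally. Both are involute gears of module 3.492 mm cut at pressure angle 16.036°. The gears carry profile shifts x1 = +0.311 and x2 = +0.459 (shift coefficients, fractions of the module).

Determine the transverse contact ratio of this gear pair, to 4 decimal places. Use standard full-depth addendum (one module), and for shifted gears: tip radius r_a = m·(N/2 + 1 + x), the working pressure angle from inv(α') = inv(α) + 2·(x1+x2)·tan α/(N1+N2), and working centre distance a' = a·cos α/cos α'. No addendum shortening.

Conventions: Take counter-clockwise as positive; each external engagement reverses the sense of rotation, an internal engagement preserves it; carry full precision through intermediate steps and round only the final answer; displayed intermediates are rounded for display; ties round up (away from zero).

1.8765

single-mesh involute tooth geometry (48T engaging 59T at module 3.492)
base radii: r_b1 = 80.546890, r_b2 = 99.005552
tip radii: r_a1 = 88.386012, r_a2 = 108.108828
inv(α') = inv(16.036°) + 2·(+0.311+0.459)·tan α/(48+59) = 0.01168127  ⇒  α' = 18.48559°
a' = a·cos α / cos α' = 186.8220·cos 16.036°/cos 18.48559° = 189.320739
action lengths: √(r_a1²−r_b1²) = 36.390736, √(r_a2²−r_b2²) = 43.421416
base pitch p_b = π·m·cos α = 10.543563
CR = (36.390736 + 43.421416 − 189.320739·sin 18.48559°)/10.543563 = 1.876497
contact ratio ≈ 1.8765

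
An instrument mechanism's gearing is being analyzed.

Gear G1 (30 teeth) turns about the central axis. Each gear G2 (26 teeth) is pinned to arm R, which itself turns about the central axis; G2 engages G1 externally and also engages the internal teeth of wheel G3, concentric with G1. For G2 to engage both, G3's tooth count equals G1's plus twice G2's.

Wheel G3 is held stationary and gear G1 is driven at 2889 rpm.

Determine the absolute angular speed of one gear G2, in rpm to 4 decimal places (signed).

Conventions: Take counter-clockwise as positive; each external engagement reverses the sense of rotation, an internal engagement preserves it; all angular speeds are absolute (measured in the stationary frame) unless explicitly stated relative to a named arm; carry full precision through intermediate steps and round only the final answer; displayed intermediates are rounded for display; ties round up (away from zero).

-1666.7308 rpm

recognized (axles ride arm R): planetary set, 30/26/82 teeth
normalise by the input: solve with ω_sun = 1, then scale by 2889 rpm
ring teeth: 30 + 2·26 = 82
30(ω_sun−ω_arm) = −82(ω_ring−ω_arm),  ω_ring = 0, ω_sun = 1
30(1−ω_arm) = −82(0−ω_arm)  ⇒  112·ω_arm = 30  ⇒  ω_arm = 15/56
sun–planet mesh: 30·(1−15/56) = −26·(ω_p−ω_arm)  ⇒  ω_p−ω_arm = -615/728
ω_p = 15/56 − 615/728 = -15/26
scale: ω_p = -15/26 × 2889 rpm = -1666.7308 rpm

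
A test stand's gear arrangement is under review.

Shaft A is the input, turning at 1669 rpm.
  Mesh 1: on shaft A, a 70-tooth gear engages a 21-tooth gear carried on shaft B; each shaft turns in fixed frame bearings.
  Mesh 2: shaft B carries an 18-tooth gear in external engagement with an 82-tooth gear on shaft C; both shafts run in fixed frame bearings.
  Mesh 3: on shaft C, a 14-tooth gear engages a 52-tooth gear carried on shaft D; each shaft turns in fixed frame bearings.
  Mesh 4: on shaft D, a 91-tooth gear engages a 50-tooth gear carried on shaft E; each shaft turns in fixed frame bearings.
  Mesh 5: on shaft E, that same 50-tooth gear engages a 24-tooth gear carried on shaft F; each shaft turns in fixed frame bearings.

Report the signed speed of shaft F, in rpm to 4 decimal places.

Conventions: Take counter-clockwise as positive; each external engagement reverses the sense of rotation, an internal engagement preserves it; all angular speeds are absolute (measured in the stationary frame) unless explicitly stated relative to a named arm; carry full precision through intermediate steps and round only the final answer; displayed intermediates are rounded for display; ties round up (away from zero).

-1246.6616 rpm

recognized (6 fixed axles, 5 meshes): fixed-axis compound train
mesh 1 [70T→21T]: ω = 1669.0000×70/21 = 5563.3333 rpm, sense flips to −
mesh 2 [18T→82T]: ω = 5563.3333×18/82 = 1221.2195 rpm, sense flips to +
mesh 3 [14T→52T]: ω = 1221.2195×14/52 = 328.7899 rpm, sense flips to −
mesh 4 [91T→50T]: ω = 328.7899×91/50 = 598.3976 rpm, sense flips to +
mesh 5 [50T→24T]: ω = 598.3976×50/24 = 1246.6616 rpm, sense flips to −
signed output speed = -1246.6616 rpm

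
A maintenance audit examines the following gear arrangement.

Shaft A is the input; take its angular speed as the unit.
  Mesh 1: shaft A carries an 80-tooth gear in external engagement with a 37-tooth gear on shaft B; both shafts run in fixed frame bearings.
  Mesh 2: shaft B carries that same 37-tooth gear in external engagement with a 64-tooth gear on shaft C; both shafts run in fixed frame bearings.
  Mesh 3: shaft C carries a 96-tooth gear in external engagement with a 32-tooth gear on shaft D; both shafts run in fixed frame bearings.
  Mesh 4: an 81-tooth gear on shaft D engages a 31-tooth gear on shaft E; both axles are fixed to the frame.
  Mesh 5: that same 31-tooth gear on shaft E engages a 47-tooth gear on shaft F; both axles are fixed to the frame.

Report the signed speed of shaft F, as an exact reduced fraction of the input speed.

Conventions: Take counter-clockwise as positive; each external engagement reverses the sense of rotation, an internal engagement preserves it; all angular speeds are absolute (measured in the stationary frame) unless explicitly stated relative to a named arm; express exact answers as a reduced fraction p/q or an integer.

5-mesh fixed-axis compound train (all bearings frame-fixed)
mesh 1 [80T→37T]: |ω|/ω_in = 1×80/37 = 80/37, sense flips to −
mesh 2 [37T→64T]: |ω|/ω_in = (80/37)×37/64 = 5/4, sense flips to +
mesh 3 [96T→32T]: |ω|/ω_in = (5/4)×96/32 = 15/4, sense flips to −
mesh 4 [81T→31T]: |ω|/ω_in = (15/4)×81/31 = 1215/124, sense flips to +
mesh 5 [31T→47T]: |ω|/ω_in = (1215/124)×31/47 = 1215/188, sense flips to −
signed output speed (× input speed) = -1215/188

-1215/188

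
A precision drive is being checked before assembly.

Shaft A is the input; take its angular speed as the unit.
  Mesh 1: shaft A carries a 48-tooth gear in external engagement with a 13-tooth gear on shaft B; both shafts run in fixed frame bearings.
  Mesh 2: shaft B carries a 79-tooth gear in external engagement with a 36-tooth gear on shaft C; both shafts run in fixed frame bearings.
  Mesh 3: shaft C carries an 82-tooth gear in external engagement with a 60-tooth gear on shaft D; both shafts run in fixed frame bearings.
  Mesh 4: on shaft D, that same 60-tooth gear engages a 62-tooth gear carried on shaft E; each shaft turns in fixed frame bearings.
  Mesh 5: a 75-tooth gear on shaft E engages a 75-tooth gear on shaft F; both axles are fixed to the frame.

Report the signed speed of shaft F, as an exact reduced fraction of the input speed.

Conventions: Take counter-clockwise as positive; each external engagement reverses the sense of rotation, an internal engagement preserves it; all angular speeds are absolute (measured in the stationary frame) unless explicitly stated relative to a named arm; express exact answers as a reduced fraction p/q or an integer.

-12956/1209

5-mesh fixed-axis compound train (all bearings frame-fixed)
mesh 1 [48T→13T]: |ω|/ω_in = 1×48/13 = 48/13, sense flips to −
mesh 2 [79T→36T]: |ω|/ω_in = (48/13)×79/36 = 316/39, sense flips to +
mesh 3 [82T→60T]: |ω|/ω_in = (316/39)×82/60 = 6478/585, sense flips to −
mesh 4 [60T→62T]: |ω|/ω_in = (6478/585)×60/62 = 12956/1209, sense flips to +
mesh 5 [75T→75T]: |ω|/ω_in = (12956/1209)×75/75 = 12956/1209, sense flips to −
signed output speed (× input speed) = -12956/1209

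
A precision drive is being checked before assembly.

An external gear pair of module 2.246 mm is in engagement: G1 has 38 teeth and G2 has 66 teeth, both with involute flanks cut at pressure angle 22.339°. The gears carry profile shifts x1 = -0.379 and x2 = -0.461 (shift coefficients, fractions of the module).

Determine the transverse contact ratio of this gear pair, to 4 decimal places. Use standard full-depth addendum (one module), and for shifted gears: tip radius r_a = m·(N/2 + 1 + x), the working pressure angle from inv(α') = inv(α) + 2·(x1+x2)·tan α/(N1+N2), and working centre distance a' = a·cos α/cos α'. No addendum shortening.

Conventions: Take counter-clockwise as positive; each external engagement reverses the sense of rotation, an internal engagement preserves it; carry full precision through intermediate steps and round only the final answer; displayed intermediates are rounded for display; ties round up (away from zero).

1.8339

recognized (one external pair, fixed centres): single-mesh tooth geometry, m = 2.246, N1 = 38, N2 = 66
base radii: r_b1 = 39.471368, r_b2 = 68.555534
tip radii: r_a1 = 44.068766, r_a2 = 75.328594
inv(α') = inv(22.339°) + 2·(-0.379-0.461)·tan α/(38+66) = 0.01439816  ⇒  α' = 19.77840°
a' = a·cos α / cos α' = 116.7920·cos 22.339°/cos 19.77840° = 114.799085
action lengths: √(r_a1²−r_b1²) = 19.597633, √(r_a2²−r_b2²) = 31.217556
base pitch p_b = π·m·cos α = 6.526472
CR = (19.597633 + 31.217556 − 114.799085·sin 19.77840°)/6.526472 = 1.833932
contact ratio ≈ 1.8339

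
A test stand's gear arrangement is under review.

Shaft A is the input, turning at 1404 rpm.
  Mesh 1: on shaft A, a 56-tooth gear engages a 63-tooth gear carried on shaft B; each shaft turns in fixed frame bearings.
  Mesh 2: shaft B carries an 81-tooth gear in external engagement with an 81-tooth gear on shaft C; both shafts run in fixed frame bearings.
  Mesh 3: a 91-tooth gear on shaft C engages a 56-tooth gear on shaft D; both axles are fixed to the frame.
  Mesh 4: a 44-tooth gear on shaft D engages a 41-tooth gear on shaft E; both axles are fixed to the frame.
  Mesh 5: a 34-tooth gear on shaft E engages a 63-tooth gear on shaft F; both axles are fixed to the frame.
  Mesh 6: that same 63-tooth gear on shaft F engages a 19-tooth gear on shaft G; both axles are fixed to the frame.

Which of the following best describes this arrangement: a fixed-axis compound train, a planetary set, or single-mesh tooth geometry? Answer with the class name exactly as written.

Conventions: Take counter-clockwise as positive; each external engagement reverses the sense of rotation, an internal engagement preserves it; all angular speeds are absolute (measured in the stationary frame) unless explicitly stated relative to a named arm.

fixed-axis compound train

class = fixed-axis compound train [6 meshes; 6 ratios multiply, 6 sense flips]
classification: fixed-axis compound train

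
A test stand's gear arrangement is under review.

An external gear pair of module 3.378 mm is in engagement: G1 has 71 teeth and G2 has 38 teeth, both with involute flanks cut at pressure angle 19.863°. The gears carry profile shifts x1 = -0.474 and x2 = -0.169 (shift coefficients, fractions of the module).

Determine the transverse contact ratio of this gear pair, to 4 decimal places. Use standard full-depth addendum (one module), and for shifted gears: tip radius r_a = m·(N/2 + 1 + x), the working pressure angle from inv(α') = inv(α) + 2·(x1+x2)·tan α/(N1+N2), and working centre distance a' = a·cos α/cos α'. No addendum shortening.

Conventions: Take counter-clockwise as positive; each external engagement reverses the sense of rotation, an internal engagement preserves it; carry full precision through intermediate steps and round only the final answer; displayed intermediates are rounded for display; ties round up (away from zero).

recognized (one external pair, fixed centres): single-mesh tooth geometry, m = 3.378, N1 = 71, N2 = 38
base radii: r_b1 = 112.784747, r_b2 = 60.363668
tip radii: r_a1 = 121.695828, r_a2 = 66.989118
inv(α') = inv(19.863°) + 2·(-0.474-0.169)·tan α/(71+38) = 0.01032771  ⇒  α' = 17.76181°
a' = a·cos α / cos α' = 184.1010·cos 19.863°/cos 17.76181° = 181.814999
action lengths: √(r_a1²−r_b1²) = 45.710779, √(r_a2²−r_b2²) = 29.047712
base pitch p_b = π·m·cos α = 9.980950
CR = (45.710779 + 29.047712 − 181.814999·sin 17.76181°)/9.980950 = 1.933073
contact ratio ≈ 1.9331

1.9331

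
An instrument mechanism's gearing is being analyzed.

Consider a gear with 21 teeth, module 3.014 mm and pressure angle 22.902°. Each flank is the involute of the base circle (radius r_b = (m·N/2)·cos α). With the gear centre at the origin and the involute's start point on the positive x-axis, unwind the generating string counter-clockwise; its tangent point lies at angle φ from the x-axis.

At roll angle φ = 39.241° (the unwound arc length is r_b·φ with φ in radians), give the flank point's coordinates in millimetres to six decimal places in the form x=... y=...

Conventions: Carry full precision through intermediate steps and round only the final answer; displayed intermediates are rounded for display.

class = single-mesh tooth geometry [base-circle involute, m = 3.014, 21T]
pitch radius r_p = m·N/2 = 3.014·21/2 = 31.647000
base radius r_b = r_p·cos α = 31.647000·cos 22.902° = 29.152325
roll angle φ = 39.241° = 0.68488465 rad
x = r_b·(cos φ + φ·sin φ) = 35.208396
y = r_b·(sin φ − φ·cos φ) = 2.977793

x=35.208396 y=2.977793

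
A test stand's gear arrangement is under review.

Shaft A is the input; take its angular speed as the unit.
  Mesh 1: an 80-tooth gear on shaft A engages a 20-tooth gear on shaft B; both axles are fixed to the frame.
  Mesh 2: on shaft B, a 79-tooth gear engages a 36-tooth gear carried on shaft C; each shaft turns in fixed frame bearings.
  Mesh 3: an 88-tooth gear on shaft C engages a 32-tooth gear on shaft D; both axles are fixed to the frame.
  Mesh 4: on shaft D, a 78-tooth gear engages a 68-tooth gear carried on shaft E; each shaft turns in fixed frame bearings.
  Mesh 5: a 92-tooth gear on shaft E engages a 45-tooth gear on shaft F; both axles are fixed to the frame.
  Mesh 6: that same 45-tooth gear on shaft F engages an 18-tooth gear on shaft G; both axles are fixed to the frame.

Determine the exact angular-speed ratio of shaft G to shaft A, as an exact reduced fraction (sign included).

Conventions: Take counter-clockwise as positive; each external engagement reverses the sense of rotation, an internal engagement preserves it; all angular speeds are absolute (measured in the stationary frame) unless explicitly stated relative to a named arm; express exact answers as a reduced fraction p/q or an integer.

class = fixed-axis compound train [6 meshes; 6 ratios multiply, 6 sense flips]
mesh 1 [80T→20T]: running ratio 4, sense −
mesh 2 [79T→36T]: running ratio 79/9, sense +
mesh 3 [88T→32T]: running ratio 869/36, sense −
mesh 4 [78T→68T]: running ratio 11297/408, sense +
mesh 5 [92T→45T]: running ratio 259831/4590, sense −
mesh 6 [45T→18T]: running ratio 259831/1836, sense +
ω_out/ω_in = 259831/1836

259831/1836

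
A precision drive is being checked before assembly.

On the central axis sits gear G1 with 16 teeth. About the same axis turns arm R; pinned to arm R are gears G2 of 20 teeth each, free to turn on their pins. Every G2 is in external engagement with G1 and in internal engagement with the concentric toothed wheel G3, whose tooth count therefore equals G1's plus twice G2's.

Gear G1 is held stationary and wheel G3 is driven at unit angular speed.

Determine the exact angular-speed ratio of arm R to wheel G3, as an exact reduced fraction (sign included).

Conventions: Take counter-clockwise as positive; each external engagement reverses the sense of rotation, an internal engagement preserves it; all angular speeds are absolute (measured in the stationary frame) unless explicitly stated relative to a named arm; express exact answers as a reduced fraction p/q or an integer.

7/9

class = planetary set [G3 = 16+2·20 = 56; Willis about the carrier]
ring teeth: 16 + 2·20 = 56
16(ω_sun−ω_arm) = −56(ω_ring−ω_arm),  ω_sun = 0, ω_ring = 1
16(0−ω_arm) = −56(1−ω_arm)  ⇒  72·ω_arm = 56  ⇒  ω_arm = 7/9
ω_out/ω_in = 7/9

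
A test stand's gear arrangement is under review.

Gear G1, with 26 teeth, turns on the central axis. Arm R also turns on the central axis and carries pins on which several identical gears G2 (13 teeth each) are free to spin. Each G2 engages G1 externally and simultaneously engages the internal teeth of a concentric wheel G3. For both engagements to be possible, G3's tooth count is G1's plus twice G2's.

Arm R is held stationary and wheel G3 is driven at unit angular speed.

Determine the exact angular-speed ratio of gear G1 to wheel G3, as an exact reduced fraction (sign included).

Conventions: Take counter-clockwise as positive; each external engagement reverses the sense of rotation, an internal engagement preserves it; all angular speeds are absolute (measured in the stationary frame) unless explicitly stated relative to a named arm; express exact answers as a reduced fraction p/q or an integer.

class = planetary set [G3 = 26+2·13 = 52; Willis about the carrier]
ring teeth: 26 + 2·13 = 52
26(ω_sun−ω_arm) = −52(ω_ring−ω_arm),  ω_arm = 0, ω_ring = 1
ω_sun = 0 − (52/26)(1−0) = -2
ω_out/ω_in = -2

-2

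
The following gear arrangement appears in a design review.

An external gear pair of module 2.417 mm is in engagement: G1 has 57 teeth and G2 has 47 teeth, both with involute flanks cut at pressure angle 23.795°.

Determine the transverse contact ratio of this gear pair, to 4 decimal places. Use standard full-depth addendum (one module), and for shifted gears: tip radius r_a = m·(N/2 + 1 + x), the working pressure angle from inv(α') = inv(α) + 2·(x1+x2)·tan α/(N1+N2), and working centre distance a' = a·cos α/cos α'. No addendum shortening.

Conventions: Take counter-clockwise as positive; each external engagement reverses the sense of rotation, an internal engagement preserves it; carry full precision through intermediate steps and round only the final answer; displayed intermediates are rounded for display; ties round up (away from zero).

class = single-mesh tooth geometry [involute pair 57T × 47T, m = 2.417]
base radii: r_b1 = 63.028965, r_b2 = 51.971252
tip radii: r_a1 = 71.301500, r_a2 = 59.216500
no profile shift: α' = α, a' = a
action lengths: √(r_a1²−r_b1²) = 33.335469, √(r_a2²−r_b2²) = 28.382792
base pitch p_b = π·m·cos α = 6.947766
CR = (33.335469 + 28.382792 − 125.684000·sin 23.79500°)/6.947766 = 1.584554
contact ratio ≈ 1.5846

1.5846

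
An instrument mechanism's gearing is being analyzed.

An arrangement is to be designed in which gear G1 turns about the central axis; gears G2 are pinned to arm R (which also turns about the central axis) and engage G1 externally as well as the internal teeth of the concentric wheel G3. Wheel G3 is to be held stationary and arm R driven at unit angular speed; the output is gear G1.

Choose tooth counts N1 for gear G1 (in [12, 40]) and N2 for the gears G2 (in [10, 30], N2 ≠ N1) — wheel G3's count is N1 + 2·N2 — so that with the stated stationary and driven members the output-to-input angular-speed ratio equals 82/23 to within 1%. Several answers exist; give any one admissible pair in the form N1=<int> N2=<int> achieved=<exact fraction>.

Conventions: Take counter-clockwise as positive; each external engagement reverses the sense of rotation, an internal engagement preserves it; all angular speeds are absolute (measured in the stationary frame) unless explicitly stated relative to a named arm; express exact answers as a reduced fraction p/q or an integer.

N1=23 N2=18 achieved=82/23

design class (target 82/23): planetary set
Willis with ω_ring = 0: ω_sun/ω_arm = (N1+N3)/N1; set equal to 82/23  ⇒  N3/N1 = 82/23 − 1 = 59/23
N3 = N1 + 2·N2  ⇒  N2/N1 = (N3/N1 − 1)/2 = (59/23 − 1)/2 = 18/23
smallest multiple with N1 ≥ 12 and N2 ≥ 10: k = 1  ⇒  N1 = 1·23 = 23, N2 = 1·18 = 18 (N1 ≤ 40, N2 ≤ 30, N2 ≠ N1 ✓), N3 = 23 + 2·18 = 59
check: (N1+N3)/N1 with N1 = 23, N3 = 59 gives 82/23; |achieved − target| = 0 ≤ 41/1150 ✓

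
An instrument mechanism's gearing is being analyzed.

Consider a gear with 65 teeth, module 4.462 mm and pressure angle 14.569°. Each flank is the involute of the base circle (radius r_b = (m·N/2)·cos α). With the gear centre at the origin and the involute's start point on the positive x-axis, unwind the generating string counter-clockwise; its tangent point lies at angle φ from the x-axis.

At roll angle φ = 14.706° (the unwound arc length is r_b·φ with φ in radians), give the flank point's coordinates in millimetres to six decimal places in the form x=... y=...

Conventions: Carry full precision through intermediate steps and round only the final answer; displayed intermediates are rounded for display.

x=144.899335 y=0.785868

class = single-mesh tooth geometry [base-circle involute, m = 4.462, 65T]
pitch radius r_p = m·N/2 = 4.462·65/2 = 145.015000
base radius r_b = r_p·cos α = 145.015000·cos 14.569° = 140.352102
roll angle φ = 14.706° = 0.25666812 rad
x = r_b·(cos φ + φ·sin φ) = 144.899335
y = r_b·(sin φ − φ·cos φ) = 0.785868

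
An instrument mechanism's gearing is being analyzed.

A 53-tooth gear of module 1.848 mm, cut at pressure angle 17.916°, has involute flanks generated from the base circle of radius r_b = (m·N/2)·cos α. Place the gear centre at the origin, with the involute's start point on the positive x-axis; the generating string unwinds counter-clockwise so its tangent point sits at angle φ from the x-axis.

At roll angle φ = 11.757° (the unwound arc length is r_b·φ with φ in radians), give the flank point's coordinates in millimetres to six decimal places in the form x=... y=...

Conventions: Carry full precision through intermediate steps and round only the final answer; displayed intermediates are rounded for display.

single-mesh involute tooth geometry (53T wheel at module 1.848)
pitch radius r_p = m·N/2 = 1.848·53/2 = 48.972000
base radius r_b = r_p·cos α = 48.972000·cos 17.916° = 46.597276
roll angle φ = 11.757° = 0.20519836 rad
x = r_b·(cos φ + φ·sin φ) = 47.567994
y = r_b·(sin φ − φ·cos φ) = 0.133638

x=47.567994 y=0.133638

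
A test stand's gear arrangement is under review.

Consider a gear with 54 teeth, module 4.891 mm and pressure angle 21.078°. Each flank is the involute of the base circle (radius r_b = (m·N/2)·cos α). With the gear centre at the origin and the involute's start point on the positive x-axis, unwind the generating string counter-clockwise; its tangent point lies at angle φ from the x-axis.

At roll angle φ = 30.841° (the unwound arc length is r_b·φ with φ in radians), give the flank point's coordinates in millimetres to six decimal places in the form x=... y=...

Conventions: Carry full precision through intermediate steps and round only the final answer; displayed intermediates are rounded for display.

topology: single-mesh involute geometry — m = 4.891, N = 54
pitch radius r_p = m·N/2 = 4.891·54/2 = 132.057000
base radius r_b = r_p·cos α = 132.057000·cos 21.078° = 123.221290
roll angle φ = 30.841° = 0.53827699 rad
x = r_b·(cos φ + φ·sin φ) = 139.800092
y = r_b·(sin φ − φ·cos φ) = 6.222230

x=139.800092 y=6.222230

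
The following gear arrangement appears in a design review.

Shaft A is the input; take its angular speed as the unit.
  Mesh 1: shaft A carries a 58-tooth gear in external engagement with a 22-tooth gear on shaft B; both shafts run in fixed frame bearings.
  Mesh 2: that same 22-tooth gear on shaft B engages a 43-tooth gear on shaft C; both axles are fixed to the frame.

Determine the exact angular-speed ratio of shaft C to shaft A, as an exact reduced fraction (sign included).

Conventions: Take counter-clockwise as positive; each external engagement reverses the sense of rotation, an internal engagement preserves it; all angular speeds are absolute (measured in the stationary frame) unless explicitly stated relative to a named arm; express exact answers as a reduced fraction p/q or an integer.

58/43

class = fixed-axis compound train [2 meshes; 2 ratios multiply, 2 sense flips]
mesh 1 [58T→22T]: running ratio 29/11, sense −
mesh 2 [22T→43T]: running ratio 58/43, sense +
ω_out/ω_in = 58/43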